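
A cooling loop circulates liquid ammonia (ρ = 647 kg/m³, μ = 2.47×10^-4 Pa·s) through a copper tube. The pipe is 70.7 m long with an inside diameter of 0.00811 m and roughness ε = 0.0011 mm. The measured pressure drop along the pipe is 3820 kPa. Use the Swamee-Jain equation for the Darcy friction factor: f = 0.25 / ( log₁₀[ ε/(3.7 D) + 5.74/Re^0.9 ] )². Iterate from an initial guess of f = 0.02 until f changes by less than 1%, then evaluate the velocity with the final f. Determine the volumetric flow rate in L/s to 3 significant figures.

Rearranging Darcy-Weisbach: V = √(2·ΔP·D/(f·L·ρ)). With ε/D = 1.1e-06/0.00811 = 0.000136, iterate starting from f = 0.02:
  f = 0.02 → V = √(2·3.82e+06·0.00811/(0.02·70.7·647)) = 8.23 m/s; Re = ρVD/μ = 1.748e+05; f → 0.017
  f = 0.017 → V = 8.925 m/s; Re = 1.896e+05; f → 0.0168
  f = 0.0168 → V = 8.98 m/s; Re = 1.908e+05; f → 0.01678
Converged (Δf/f < 1%). With the final f = 0.01678: V = √(2·3.82e+06·0.00811/(0.01678·70.7·647)) = 8.984 m/s.
Q = V·A = 8.984·(π/4·0.00811²) = 0.0004641 m³/s = 0.464 L/s.

Q ≈ 0.464 L/s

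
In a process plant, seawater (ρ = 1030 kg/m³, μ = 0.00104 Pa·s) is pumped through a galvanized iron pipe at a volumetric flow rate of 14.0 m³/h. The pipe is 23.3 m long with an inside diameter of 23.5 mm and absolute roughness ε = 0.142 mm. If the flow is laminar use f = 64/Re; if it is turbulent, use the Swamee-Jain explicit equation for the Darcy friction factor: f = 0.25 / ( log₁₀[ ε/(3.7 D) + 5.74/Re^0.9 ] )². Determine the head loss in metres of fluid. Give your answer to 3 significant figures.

Q = 14.0 m³/h = 14.0/3600 = 0.003889 m³/s.
Cross-sectional area A = πD²/4 = π(0.0235)²/4 = 0.0004337 m²; mean velocity V = Q/A = 0.003889/0.0004337 = 8.966 m/s.
Reynolds number Re = ρVD/μ = 1030 · 8.966 · 0.0235 / 0.00104 = 2.087e+05.
Re > 4000 → turbulent. Relative roughness ε/D = 0.000142/0.0235 = 0.00604. Swamee-Jain: f = 0.25/(log₁₀[0.00604/3.7 + 5.74/2.087e+05^0.9])² = 0.25/(log₁₀[0.00163 + 9.36e-05])² = 0.25/(-2.763)² = 0.03275.
Darcy-Weisbach: ΔP = f(L/D)(ρV²/2) = 0.03275·(23.3/0.0235)·(1030·8.966²/2) = 0.03275·991.5·4.14e+04 = 1.344e+06 Pa.
Head loss h_f = ΔP/(ρg) = 1.344e+06/(1030·9.81) = 133 m.

h_f ≈ 133 m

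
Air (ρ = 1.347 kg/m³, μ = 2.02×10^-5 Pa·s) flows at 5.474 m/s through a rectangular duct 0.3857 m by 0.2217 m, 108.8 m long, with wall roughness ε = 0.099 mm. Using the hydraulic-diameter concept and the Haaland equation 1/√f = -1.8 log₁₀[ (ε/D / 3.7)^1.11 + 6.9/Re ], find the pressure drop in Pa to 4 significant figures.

ΔP ≈ 150.9 Pa

Hydraulic diameter D_h = 4A/P = 4·(0.3857·0.2217)/(2·(0.3857+0.2217)) = 0.342/1.215 = 0.2816 m.
Re = ρVD_h/μ = 1.347·5.474·0.2816/2.02e-05 = 1.028e+05.
ε/D_h = 9.9e-05/0.2816 = 0.000352; Haaland gives 1/√f = -1.8 log₁₀[3.43e-05+6.71e-05] = 7.189, so f = 0.01935.
ΔP = f(L/D_h)(ρV²/2) = 0.01935·108.8/0.2816·20.18 = 150.9 Pa.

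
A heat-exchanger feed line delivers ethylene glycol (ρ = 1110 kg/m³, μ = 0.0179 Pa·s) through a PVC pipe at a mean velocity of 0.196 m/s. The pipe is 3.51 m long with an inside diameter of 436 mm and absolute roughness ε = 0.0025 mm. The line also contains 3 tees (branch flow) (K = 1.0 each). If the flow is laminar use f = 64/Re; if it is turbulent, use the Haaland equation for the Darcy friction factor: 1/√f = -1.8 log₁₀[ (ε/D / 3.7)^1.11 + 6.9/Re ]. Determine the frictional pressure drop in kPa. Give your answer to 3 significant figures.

ΔP ≈ 0.0703 kPa

Reynolds number Re = ρVD/μ = 1110 · 0.196 · 0.436 / 0.0179 = 5299.
Re > 4000 → turbulent. Relative roughness ε/D = 2.5e-06/0.436 = 5.73e-06. Haaland: 1/√f = -1.8 log₁₀[(5.73e-06/3.7)^1.11 + 6.9/5299] = -1.8 log₁₀[3.56e-07 + 0.0013] = 5.193, so f = 0.03708.
Total minor-loss coefficient ΣK = 3·1 = 3.
ΔP = [f·L/D + ΣK]·(ρV²/2) = [0.03708·3.51/0.436 + 3]·(1110·0.196²/2) = [0.2985 + 3]·21.32 = 70.33 Pa.
ΔP = 70.33 Pa = 0.0703 kPa.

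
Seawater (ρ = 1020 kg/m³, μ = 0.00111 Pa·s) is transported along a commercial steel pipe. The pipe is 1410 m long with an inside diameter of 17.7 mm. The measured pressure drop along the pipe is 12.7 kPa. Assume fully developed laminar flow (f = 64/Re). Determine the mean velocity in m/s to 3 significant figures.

For laminar flow, f = 64/Re with Re = ρVD/μ, so Darcy-Weisbach reduces to ΔP = 32μLV/D². Solving for V: V = ΔP·D²/(32μL) = 1.27e+04·(0.0177)²/(32·0.00111·1410) = 0.07944 m/s.
Check: Re = ρVD/μ = 1020·0.07944·0.0177/0.00111 = 1292 < 2300, so the laminar assumption holds.

V ≈ 0.0794 m/s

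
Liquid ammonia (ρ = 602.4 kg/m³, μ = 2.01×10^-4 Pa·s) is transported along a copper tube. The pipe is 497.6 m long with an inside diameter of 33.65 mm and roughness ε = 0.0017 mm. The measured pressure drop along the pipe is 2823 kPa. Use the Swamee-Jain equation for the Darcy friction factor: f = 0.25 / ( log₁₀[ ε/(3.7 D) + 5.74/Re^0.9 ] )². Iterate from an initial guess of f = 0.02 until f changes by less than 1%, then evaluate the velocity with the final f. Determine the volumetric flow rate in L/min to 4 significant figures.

Q ≈ 369.1 L/min

Rearranging Darcy-Weisbach: V = √(2·ΔP·D/(f·L·ρ)). With ε/D = 1.7e-06/0.03365 = 5.05e-05, iterate starting from f = 0.02:
  f = 0.02 → V = √(2·2.823e+06·0.03365/(0.02·497.6·602.4)) = 5.629 m/s; Re = ρVD/μ = 5.677e+05; f → 0.01361
  f = 0.01361 → V = 6.825 m/s; Re = 6.883e+05; f → 0.01327
  f = 0.01327 → V = 6.911 m/s; Re = 6.97e+05; f → 0.01325
Converged (Δf/f < 1%). With the final f = 0.01325: V = √(2·2.823e+06·0.03365/(0.01325·497.6·602.4)) = 6.917 m/s.
Q = V·A = 6.917·(π/4·0.03365²) = 0.006151 m³/s = 369.1 L/min.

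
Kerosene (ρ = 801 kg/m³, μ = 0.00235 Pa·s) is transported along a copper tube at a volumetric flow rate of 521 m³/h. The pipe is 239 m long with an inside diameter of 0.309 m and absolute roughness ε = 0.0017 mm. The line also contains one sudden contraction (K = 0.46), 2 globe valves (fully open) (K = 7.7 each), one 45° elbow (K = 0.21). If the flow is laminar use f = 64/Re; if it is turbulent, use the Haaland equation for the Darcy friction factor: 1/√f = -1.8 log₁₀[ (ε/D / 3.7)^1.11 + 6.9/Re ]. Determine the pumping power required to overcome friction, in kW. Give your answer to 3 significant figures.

Q = 521 m³/h = 521/3600 = 0.1447 m³/s.
Cross-sectional area A = πD²/4 = π(0.309)²/4 = 0.07499 m²; mean velocity V = Q/A = 0.1447/0.07499 = 1.93 m/s.
Reynolds number Re = ρVD/μ = 801 · 1.93 · 0.309 / 0.00235 = 2.033e+05.
Re > 4000 → turbulent. Relative roughness ε/D = 1.7e-06/0.309 = 5.5e-06. Haaland: 1/√f = -1.8 log₁₀[(5.5e-06/3.7)^1.11 + 6.9/2.033e+05] = -1.8 log₁₀[3.4e-07 + 3.39e-05] = 8.037, so f = 0.01548.
Total minor-loss coefficient ΣK = 1·0.46 + 2·7.7 + 1·0.21 = 16.1.
ΔP = [f·L/D + ΣK]·(ρV²/2) = [0.01548·239/0.309 + 16.1]·(801·1.93²/2) = [11.97 + 16.1]·1492 = 4.183e+04 Pa.
Pumping power P = QΔP = 0.1447·4.183e+04 = 6054 W = 6.05 kW.

P ≈ 6.05 kW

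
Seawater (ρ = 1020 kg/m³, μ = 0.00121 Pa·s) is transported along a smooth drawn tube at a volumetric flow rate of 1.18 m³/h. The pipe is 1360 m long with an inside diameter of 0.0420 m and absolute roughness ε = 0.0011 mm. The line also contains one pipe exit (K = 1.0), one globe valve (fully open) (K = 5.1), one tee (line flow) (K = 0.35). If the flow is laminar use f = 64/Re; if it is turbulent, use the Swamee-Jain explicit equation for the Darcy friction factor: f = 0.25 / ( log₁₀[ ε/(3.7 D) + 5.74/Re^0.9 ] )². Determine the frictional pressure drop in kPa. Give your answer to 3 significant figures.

ΔP ≈ 30.3 kPa

Q = 1.18 m³/h = 1.18/3600 = 0.0003278 m³/s.
Cross-sectional area A = πD²/4 = π(0.042)²/4 = 0.001385 m²; mean velocity V = Q/A = 0.0003278/0.001385 = 0.2366 m/s.
Reynolds number Re = ρVD/μ = 1020 · 0.2366 · 0.042 / 0.00121 = 8376.
Re > 4000 → turbulent. Relative roughness ε/D = 1.1e-06/0.042 = 2.62e-05. Swamee-Jain: f = 0.25/(log₁₀[2.62e-05/3.7 + 5.74/8376^0.9])² = 0.25/(log₁₀[7.08e-06 + 0.00169])² = 0.25/(-2.77)² = 0.03258.
Total minor-loss coefficient ΣK = 1·1 + 1·5.1 + 1·0.35 = 6.45.
ΔP = [f·L/D + ΣK]·(ρV²/2) = [0.03258·1360/0.042 + 6.45]·(1020·0.2366²/2) = [1055 + 6.45]·28.55 = 3.03e+04 Pa.
ΔP = 3.03e+04 Pa = 30.3 kPa.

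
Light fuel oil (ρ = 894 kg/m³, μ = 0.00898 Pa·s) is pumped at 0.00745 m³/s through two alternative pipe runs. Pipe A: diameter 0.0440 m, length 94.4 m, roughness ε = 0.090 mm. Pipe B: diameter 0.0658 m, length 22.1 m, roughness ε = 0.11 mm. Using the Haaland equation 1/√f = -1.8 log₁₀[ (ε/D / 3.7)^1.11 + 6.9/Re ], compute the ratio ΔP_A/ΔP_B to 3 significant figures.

Pipe A: V = Q/A = 0.00745/0.001521 = 4.9 m/s; Re = 2.146e+04; ε/D = 0.00205; Haaland → f = 0.02924; ΔP_A = f(L/D)(ρV²/2) = 6.732e+05 Pa.
Pipe B: V = Q/A = 0.00745/0.0034 = 2.191 m/s; Re = 1.435e+04; ε/D = 0.00167; Haaland → f = 0.03069; ΔP_B = f(L/D)(ρV²/2) = 2.212e+04 Pa.
ΔP_A/ΔP_B = 6.732e+05/2.212e+04 = 30.4.

ΔP_A/ΔP_B ≈ 30.4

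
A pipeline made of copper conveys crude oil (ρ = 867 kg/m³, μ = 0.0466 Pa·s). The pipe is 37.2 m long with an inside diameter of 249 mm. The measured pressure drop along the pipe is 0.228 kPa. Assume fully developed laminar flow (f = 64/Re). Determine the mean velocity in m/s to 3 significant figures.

V ≈ 0.255 m/s

For laminar flow, f = 64/Re with Re = ρVD/μ, so Darcy-Weisbach reduces to ΔP = 32μLV/D². Solving for V: V = ΔP·D²/(32μL) = 228·(0.249)²/(32·0.0466·37.2) = 0.2548 m/s.
Check: Re = ρVD/μ = 867·0.2548·0.249/0.0466 = 1181 < 2300, so the laminar assumption holds.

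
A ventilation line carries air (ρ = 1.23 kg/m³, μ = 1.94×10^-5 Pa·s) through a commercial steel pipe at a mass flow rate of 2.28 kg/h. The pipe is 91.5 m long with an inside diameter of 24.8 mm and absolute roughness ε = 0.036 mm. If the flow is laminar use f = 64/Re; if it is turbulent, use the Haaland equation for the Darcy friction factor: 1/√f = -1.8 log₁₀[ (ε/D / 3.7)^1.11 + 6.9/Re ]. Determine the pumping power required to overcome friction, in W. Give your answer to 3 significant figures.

P ≈ 0.0507 W

ṁ = 2.28 kg/h = 2.28/3600 = 0.0006333 kg/s.
A = πD²/4 = π(0.0248)²/4 = 0.0004831 m²; mean velocity V = ṁ/(ρA) = 0.0006333/(1.23 · 0.0004831) = 1.066 m/s.
Reynolds number Re = ρVD/μ = 1.23 · 1.066 · 0.0248 / 1.94e-05 = 1676.
Re < 2300 → laminar flow, so f = 64/Re = 64/1676 = 0.03818 (the turbulent correlation is not needed).
Darcy-Weisbach: ΔP = f(L/D)(ρV²/2) = 0.03818·(91.5/0.0248)·(1.23·1.066²/2) = 0.03818·3690·0.6988 = 98.45 Pa.
Q = ṁ/ρ = 0.0006333/1.23 = 0.0005149 m³/s.
Pumping power P = QΔP = 0.0005149·98.45 = 0.05069 W = 0.0507 W.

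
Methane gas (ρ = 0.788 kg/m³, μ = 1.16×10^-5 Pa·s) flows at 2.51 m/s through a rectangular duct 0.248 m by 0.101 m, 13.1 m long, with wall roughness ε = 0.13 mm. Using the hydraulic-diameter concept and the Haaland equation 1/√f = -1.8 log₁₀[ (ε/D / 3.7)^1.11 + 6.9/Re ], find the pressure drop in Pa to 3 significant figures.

Hydraulic diameter D_h = 4A/P = 4·(0.248·0.101)/(2·(0.248+0.101)) = 0.1002/0.698 = 0.1435 m.
Re = ρVD_h/μ = 0.788·2.51·0.1435/1.16e-05 = 2.447e+04.
ε/D_h = 0.00013/0.1435 = 0.000906; Haaland gives 1/√f = -1.8 log₁₀[9.81e-05+0.000282] = 6.156, so f = 0.02638.
ΔP = f(L/D_h)(ρV²/2) = 0.02638·13.1/0.1435·2.482 = 5.977 Pa.

ΔP ≈ 5.98 Pa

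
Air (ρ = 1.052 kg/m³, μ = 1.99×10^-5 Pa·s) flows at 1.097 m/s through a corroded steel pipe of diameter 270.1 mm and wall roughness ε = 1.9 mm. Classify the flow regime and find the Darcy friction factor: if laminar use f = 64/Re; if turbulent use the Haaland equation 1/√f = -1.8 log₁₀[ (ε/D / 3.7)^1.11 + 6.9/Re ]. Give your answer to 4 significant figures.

Re = ρVD/μ = 1.052·1.097·0.2701/1.99e-05 = 1.566e+04.
Re > 4000 → turbulent. ε/D = 0.0019/0.2701 = 0.00703; Haaland: 1/√f = -1.8 log₁₀[0.000954 + 0.000441] = 5.14, so f = 0.03785.

f ≈ 0.03785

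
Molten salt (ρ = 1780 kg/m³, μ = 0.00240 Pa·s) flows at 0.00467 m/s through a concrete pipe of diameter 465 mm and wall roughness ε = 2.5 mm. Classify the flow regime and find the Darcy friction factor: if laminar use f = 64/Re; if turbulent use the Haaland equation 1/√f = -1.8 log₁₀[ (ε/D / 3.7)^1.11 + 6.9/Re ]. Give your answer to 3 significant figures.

f ≈ 0.0397

Re = ρVD/μ = 1780·0.00467·0.465/0.0024 = 1611.
Re < 2300 → laminar, so f = 64/Re = 0.03974 (roughness is irrelevant in laminar flow).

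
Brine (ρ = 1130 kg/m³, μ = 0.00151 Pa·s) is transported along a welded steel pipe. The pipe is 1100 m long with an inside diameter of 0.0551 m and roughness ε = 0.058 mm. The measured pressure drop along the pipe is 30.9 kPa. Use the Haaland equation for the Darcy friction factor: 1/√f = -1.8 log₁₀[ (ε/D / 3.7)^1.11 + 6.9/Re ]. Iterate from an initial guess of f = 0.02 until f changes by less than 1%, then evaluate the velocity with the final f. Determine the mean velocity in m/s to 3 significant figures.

Rearranging Darcy-Weisbach: V = √(2·ΔP·D/(f·L·ρ)). With ε/D = 5.8e-05/0.0551 = 0.00105, iterate starting from f = 0.02:
  f = 0.02 → V = √(2·3.09e+04·0.0551/(0.02·1100·1130)) = 0.3701 m/s; Re = ρVD/μ = 1.526e+04; f → 0.0293
  f = 0.0293 → V = 0.3058 m/s; Re = 1.261e+04; f → 0.03055
  f = 0.03055 → V = 0.2994 m/s; Re = 1.235e+04; f → 0.0307
Converged (Δf/f < 1%). With the final f = 0.0307: V = √(2·3.09e+04·0.0551/(0.0307·1100·1130)) = 0.2987 m/s.

V ≈ 0.299 m/s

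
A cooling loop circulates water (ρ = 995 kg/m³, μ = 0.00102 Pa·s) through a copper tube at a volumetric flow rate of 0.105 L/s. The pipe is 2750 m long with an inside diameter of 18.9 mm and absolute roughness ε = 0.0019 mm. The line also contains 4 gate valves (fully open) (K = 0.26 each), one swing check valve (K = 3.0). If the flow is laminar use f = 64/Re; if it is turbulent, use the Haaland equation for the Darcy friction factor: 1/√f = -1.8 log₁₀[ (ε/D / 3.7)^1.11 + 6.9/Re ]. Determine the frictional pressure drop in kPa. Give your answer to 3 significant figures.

Q = 0.105 L/s = 0.105/1000 = 0.000105 m³/s.
Cross-sectional area A = πD²/4 = π(0.0189)²/4 = 0.0002806 m²; mean velocity V = Q/A = 0.000105/0.0002806 = 0.3743 m/s.
Reynolds number Re = ρVD/μ = 995 · 0.3743 · 0.0189 / 0.00102 = 6900.
Re > 4000 → turbulent. Relative roughness ε/D = 1.9e-06/0.0189 = 0.000101. Haaland: 1/√f = -1.8 log₁₀[(0.000101/3.7)^1.11 + 6.9/6900] = -1.8 log₁₀[8.55e-06 + 0.001] = 5.393, so f = 0.03438.
Total minor-loss coefficient ΣK = 4·0.26 + 1·3 = 4.04.
ΔP = [f·L/D + ΣK]·(ρV²/2) = [0.03438·2750/0.0189 + 4.04]·(995·0.3743²/2) = [5002 + 4.04]·69.69 = 3.489e+05 Pa.
ΔP = 3.489e+05 Pa = 349 kPa.

ΔP ≈ 349 kPa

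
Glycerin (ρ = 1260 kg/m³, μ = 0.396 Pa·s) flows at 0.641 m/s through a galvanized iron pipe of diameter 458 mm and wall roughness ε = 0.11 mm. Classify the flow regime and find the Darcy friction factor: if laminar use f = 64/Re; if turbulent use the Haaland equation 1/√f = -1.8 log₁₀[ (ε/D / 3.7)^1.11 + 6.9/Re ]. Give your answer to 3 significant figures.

Re = ρVD/μ = 1260·0.641·0.458/0.396 = 934.1.
Re < 2300 → laminar, so f = 64/Re = 0.06851 (roughness is irrelevant in laminar flow).

f ≈ 0.0685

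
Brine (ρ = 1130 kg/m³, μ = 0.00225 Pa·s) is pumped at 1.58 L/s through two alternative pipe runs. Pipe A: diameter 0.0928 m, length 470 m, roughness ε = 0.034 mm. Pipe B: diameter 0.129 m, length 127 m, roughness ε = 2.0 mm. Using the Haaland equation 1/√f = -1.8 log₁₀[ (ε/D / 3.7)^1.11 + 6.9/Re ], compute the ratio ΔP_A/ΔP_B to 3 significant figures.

ΔP_A/ΔP_B ≈ 11.9

Pipe A: V = Q/A = 0.00158/0.006764 = 0.2336 m/s; Re = 1.089e+04; ε/D = 0.000366; Haaland → f = 0.03063; ΔP_A = f(L/D)(ρV²/2) = 4784 Pa.
Pipe B: V = Q/A = 0.00158/0.01307 = 0.1209 m/s; Re = 7832; ε/D = 0.0155; Haaland → f = 0.04945; ΔP_B = f(L/D)(ρV²/2) = 402 Pa.
ΔP_A/ΔP_B = 4784/402 = 11.9.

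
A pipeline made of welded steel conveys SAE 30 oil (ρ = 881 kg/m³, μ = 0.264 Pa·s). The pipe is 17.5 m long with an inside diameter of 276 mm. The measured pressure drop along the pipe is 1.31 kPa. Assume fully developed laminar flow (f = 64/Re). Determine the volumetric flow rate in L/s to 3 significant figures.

For laminar flow, f = 64/Re with Re = ρVD/μ, so Darcy-Weisbach reduces to ΔP = 32μLV/D². Solving for V: V = ΔP·D²/(32μL) = 1310·(0.276)²/(32·0.264·17.5) = 0.675 m/s.
Check: Re = ρVD/μ = 881·0.675·0.276/0.264 = 621.7 < 2300, so the laminar assumption holds.
Q = V·A = 0.675·(π/4·0.276²) = 0.04038 m³/s = 40.4 L/s.

Q ≈ 40.4 L/s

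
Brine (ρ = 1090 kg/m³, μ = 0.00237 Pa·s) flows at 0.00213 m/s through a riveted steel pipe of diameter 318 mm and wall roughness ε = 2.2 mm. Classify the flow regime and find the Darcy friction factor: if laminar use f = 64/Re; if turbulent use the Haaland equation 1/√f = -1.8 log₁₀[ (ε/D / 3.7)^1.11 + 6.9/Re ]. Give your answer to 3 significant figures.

Re = ρVD/μ = 1090·0.00213·0.318/0.00237 = 311.5.
Re < 2300 → laminar, so f = 64/Re = 0.2054 (roughness is irrelevant in laminar flow).

f ≈ 0.205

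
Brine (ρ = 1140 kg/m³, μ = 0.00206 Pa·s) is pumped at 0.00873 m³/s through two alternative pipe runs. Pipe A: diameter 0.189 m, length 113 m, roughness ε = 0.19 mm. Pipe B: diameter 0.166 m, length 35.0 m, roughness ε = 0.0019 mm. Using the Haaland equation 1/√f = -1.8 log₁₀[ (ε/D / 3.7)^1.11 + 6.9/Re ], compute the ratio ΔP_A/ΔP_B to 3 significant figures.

ΔP_A/ΔP_B ≈ 1.92

Pipe A: V = Q/A = 0.00873/0.02806 = 0.3112 m/s; Re = 3.255e+04; ε/D = 0.00101; Haaland → f = 0.02531; ΔP_A = f(L/D)(ρV²/2) = 835.2 Pa.
Pipe B: V = Q/A = 0.00873/0.02164 = 0.4034 m/s; Re = 3.706e+04; ε/D = 1.14e-05; Haaland → f = 0.02221; ΔP_B = f(L/D)(ρV²/2) = 434.2 Pa.
ΔP_A/ΔP_B = 835.2/434.2 = 1.92.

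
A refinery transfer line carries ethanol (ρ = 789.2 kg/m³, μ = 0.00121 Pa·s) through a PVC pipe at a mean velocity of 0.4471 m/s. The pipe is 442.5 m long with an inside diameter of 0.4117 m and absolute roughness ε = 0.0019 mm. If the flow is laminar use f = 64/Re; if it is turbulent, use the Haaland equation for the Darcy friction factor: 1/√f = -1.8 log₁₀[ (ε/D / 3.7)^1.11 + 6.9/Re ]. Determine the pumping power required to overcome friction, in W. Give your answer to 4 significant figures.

P ≈ 86.70 W

Reynolds number Re = ρVD/μ = 789.2 · 0.4471 · 0.4117 / 0.00121 = 1.201e+05.
Re > 4000 → turbulent. Relative roughness ε/D = 1.9e-06/0.4117 = 4.62e-06. Haaland: 1/√f = -1.8 log₁₀[(4.62e-06/3.7)^1.11 + 6.9/1.201e+05] = -1.8 log₁₀[2.8e-07 + 5.75e-05] = 7.629, so f = 0.01718.
Darcy-Weisbach: ΔP = f(L/D)(ρV²/2) = 0.01718·(442.5/0.4117)·(789.2·0.4471²/2) = 0.01718·1075·78.88 = 1457 Pa.
Q = V·A = 0.4471·0.1331 = 0.05952 m³/s.
Pumping power P = QΔP = 0.05952·1457 = 86.696 W = 86.70 W.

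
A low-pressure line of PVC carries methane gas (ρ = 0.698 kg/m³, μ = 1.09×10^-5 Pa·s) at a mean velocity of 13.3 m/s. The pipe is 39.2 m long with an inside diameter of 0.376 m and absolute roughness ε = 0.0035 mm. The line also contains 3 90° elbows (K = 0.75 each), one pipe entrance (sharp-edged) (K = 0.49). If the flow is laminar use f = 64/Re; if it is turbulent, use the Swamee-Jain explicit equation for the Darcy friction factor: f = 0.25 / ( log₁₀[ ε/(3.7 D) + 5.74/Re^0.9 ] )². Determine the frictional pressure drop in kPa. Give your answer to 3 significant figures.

Reynolds number Re = ρVD/μ = 0.698 · 13.3 · 0.376 / 1.09e-05 = 3.202e+05.
Re > 4000 → turbulent. Relative roughness ε/D = 3.5e-06/0.376 = 9.31e-06. Swamee-Jain: f = 0.25/(log₁₀[9.31e-06/3.7 + 5.74/3.202e+05^0.9])² = 0.25/(log₁₀[2.52e-06 + 6.37e-05])² = 0.25/(-4.179)² = 0.01431.
Total minor-loss coefficient ΣK = 3·0.75 + 1·0.49 = 2.74.
ΔP = [f·L/D + ΣK]·(ρV²/2) = [0.01431·39.2/0.376 + 2.74]·(0.698·13.3²/2) = [1.492 + 2.74]·61.73 = 261.3 Pa.
ΔP = 261.3 Pa = 0.261 kPa.

ΔP ≈ 0.261 kPa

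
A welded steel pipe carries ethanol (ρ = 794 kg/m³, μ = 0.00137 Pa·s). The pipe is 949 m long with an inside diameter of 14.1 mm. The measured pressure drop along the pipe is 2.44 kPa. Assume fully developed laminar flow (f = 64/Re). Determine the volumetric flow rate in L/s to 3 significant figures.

Q ≈ 0.00182 L/s

For laminar flow, f = 64/Re with Re = ρVD/μ, so Darcy-Weisbach reduces to ΔP = 32μLV/D². Solving for V: V = ΔP·D²/(32μL) = 2440·(0.0141)²/(32·0.00137·949) = 0.01166 m/s.
Check: Re = ρVD/μ = 794·0.01166·0.0141/0.00137 = 95.28 < 2300, so the laminar assumption holds.
Q = V·A = 0.01166·(π/4·0.0141²) = 1.821e-06 m³/s = 0.00182 L/s.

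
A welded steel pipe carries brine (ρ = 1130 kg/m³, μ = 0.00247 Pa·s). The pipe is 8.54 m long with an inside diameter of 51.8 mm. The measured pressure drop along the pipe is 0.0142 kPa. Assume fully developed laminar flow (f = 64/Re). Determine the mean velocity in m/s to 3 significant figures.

For laminar flow, f = 64/Re with Re = ρVD/μ, so Darcy-Weisbach reduces to ΔP = 32μLV/D². Solving for V: V = ΔP·D²/(32μL) = 14.2·(0.0518)²/(32·0.00247·8.54) = 0.05645 m/s.
Check: Re = ρVD/μ = 1130·0.05645·0.0518/0.00247 = 1338 < 2300, so the laminar assumption holds.

V ≈ 0.0564 m/s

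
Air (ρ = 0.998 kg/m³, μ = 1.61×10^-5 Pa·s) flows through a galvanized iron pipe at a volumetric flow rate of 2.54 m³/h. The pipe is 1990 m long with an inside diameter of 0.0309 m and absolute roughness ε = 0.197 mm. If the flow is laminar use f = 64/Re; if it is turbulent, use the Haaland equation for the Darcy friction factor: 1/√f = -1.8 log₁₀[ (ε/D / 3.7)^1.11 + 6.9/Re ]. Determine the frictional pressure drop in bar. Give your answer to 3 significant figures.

Q = 2.54 m³/h = 2.54/3600 = 0.0007056 m³/s.
Cross-sectional area A = πD²/4 = π(0.0309)²/4 = 0.0007499 m²; mean velocity V = Q/A = 0.0007056/0.0007499 = 0.9409 m/s.
Reynolds number Re = ρVD/μ = 0.998 · 0.9409 · 0.0309 / 1.61e-05 = 1802.
Re < 2300 → laminar flow, so f = 64/Re = 64/1802 = 0.03551 (the turbulent correlation is not needed).
Darcy-Weisbach: ΔP = f(L/D)(ρV²/2) = 0.03551·(1990/0.0309)·(0.998·0.9409²/2) = 0.03551·6.44e+04·0.4417 = 1010 Pa.
ΔP = 1010 Pa = 0.0101 bar.

ΔP ≈ 0.0101 bar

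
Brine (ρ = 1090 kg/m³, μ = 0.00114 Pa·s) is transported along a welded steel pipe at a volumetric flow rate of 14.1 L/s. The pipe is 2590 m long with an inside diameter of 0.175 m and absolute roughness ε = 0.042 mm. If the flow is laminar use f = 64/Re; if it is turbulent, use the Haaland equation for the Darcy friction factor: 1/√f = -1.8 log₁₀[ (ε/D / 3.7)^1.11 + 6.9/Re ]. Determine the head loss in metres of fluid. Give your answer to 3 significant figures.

h_f ≈ 4.92 m

Q = 14.1 L/s = 14.1/1000 = 0.0141 m³/s.
Cross-sectional area A = πD²/4 = π(0.175)²/4 = 0.02405 m²; mean velocity V = Q/A = 0.0141/0.02405 = 0.5862 m/s.
Reynolds number Re = ρVD/μ = 1090 · 0.5862 · 0.175 / 0.00114 = 9.809e+04.
Re > 4000 → turbulent. Relative roughness ε/D = 4.2e-05/0.175 = 0.00024. Haaland: 1/√f = -1.8 log₁₀[(0.00024/3.7)^1.11 + 6.9/9.809e+04] = -1.8 log₁₀[2.25e-05 + 7.03e-05] = 7.258, so f = 0.01898.
Darcy-Weisbach: ΔP = f(L/D)(ρV²/2) = 0.01898·(2590/0.175)·(1090·0.5862²/2) = 0.01898·1.48e+04·187.3 = 5.261e+04 Pa.
Head loss h_f = ΔP/(ρg) = 5.261e+04/(1090·9.81) = 4.92 m.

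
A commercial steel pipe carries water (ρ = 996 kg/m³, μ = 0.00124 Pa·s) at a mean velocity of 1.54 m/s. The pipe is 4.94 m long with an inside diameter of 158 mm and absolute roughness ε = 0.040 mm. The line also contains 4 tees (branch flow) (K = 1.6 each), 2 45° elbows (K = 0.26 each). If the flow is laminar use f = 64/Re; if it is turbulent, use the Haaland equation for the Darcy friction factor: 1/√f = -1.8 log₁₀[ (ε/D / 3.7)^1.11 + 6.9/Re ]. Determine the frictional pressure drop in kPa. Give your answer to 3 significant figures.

Reynolds number Re = ρVD/μ = 996 · 1.54 · 0.158 / 0.00124 = 1.954e+05.
Re > 4000 → turbulent. Relative roughness ε/D = 4e-05/0.158 = 0.000253. Haaland: 1/√f = -1.8 log₁₀[(0.000253/3.7)^1.11 + 6.9/1.954e+05] = -1.8 log₁₀[2.38e-05 + 3.53e-05] = 7.611, so f = 0.01726.
Total minor-loss coefficient ΣK = 4·1.6 + 2·0.26 = 6.92.
ΔP = [f·L/D + ΣK]·(ρV²/2) = [0.01726·4.94/0.158 + 6.92]·(996·1.54²/2) = [0.5398 + 6.92]·1181 = 8810 Pa.
ΔP = 8810 Pa = 8.81 kPa.

ΔP ≈ 8.81 kPa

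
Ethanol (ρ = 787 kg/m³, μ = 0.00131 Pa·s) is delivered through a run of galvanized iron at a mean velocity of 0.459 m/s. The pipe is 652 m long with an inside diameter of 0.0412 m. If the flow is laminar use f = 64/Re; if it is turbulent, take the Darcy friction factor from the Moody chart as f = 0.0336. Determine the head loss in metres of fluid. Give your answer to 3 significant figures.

h_f ≈ 5.71 m

Reynolds number Re = ρVD/μ = 787 · 0.459 · 0.0412 / 0.00131 = 1.136e+04.
Re > 4000 → turbulent; use the Moody-chart value f = 0.0336.
Darcy-Weisbach: ΔP = f(L/D)(ρV²/2) = 0.0336·(652/0.0412)·(787·0.459²/2) = 0.0336·1.583e+04·82.9 = 4.408e+04 Pa.
Head loss h_f = ΔP/(ρg) = 4.408e+04/(787·9.81) = 5.71 m.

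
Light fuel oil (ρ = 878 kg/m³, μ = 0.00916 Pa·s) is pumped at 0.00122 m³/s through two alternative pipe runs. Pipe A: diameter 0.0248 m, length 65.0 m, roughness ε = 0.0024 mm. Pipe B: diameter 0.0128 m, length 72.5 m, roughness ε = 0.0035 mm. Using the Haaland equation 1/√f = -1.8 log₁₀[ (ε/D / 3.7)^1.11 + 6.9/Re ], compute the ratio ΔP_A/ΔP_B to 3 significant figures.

ΔP_A/ΔP_B ≈ 0.0392

Pipe A: V = Q/A = 0.00122/0.0004831 = 2.526 m/s; Re = 6004; ε/D = 9.68e-05; Haaland → f = 0.03579; ΔP_A = f(L/D)(ρV²/2) = 2.627e+05 Pa.
Pipe B: V = Q/A = 0.00122/0.0001287 = 9.481 m/s; Re = 1.163e+04; ε/D = 0.000273; Haaland → f = 0.02999; ΔP_B = f(L/D)(ρV²/2) = 6.702e+06 Pa.
ΔP_A/ΔP_B = 2.627e+05/6.702e+06 = 0.0392.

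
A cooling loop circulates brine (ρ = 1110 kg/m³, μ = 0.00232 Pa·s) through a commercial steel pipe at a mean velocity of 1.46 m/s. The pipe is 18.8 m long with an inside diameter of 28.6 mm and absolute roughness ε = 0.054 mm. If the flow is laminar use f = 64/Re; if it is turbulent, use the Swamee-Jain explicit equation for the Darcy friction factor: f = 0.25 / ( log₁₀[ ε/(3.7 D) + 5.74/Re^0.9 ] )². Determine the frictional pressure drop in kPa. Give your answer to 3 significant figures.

Reynolds number Re = ρVD/μ = 1110 · 1.46 · 0.0286 / 0.00232 = 1.998e+04.
Re > 4000 → turbulent. Relative roughness ε/D = 5.4e-05/0.0286 = 0.00189. Swamee-Jain: f = 0.25/(log₁₀[0.00189/3.7 + 5.74/1.998e+04^0.9])² = 0.25/(log₁₀[0.00051 + 0.000773])² = 0.25/(-2.892)² = 0.0299.
Darcy-Weisbach: ΔP = f(L/D)(ρV²/2) = 0.0299·(18.8/0.0286)·(1110·1.46²/2) = 0.0299·657.3·1183 = 2.325e+04 Pa.
ΔP = 2.325e+04 Pa = 23.3 kPa.

ΔP ≈ 23.3 kPa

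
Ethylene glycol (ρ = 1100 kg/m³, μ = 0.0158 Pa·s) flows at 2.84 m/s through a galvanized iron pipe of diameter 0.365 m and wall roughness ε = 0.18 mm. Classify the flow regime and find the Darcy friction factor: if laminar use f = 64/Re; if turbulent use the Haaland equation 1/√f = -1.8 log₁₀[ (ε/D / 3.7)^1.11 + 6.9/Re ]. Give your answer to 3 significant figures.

Re = ρVD/μ = 1100·2.84·0.365/0.0158 = 7.217e+04.
Re > 4000 → turbulent. ε/D = 0.00018/0.365 = 0.000493; Haaland: 1/√f = -1.8 log₁₀[4.99e-05 + 9.56e-05] = 6.907, so f = 0.02096.

f ≈ 0.0210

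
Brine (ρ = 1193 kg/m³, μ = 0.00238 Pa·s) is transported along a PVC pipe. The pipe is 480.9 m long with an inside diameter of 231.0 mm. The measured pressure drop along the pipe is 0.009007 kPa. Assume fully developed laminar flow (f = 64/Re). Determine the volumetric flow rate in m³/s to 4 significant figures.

Q ≈ 5.500×10^-4 m³/s

For laminar flow, f = 64/Re with Re = ρVD/μ, so Darcy-Weisbach reduces to ΔP = 32μLV/D². Solving for V: V = ΔP·D²/(32μL) = 9.007·(0.231)²/(32·0.00238·480.9) = 0.01312 m/s.
Check: Re = ρVD/μ = 1193·0.01312·0.231/0.00238 = 1519 < 2300, so the laminar assumption holds.
Q = V·A = 0.01312·(π/4·0.231²) = 0.00055 m³/s = 5.500×10^-4 m³/s.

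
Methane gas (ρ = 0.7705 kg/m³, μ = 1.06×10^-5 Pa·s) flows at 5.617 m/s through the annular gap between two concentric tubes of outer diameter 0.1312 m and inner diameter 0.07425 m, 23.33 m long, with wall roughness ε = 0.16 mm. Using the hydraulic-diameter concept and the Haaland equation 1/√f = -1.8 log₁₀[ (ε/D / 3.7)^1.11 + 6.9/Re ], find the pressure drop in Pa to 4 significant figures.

Hydraulic diameter D_h = 4A/P = D_o - D_i = 0.1312 - 0.07425 = 0.05695 m.
Re = ρVD_h/μ = 0.7705·5.617·0.05695/1.06e-05 = 2.325e+04.
ε/D_h = 0.00016/0.05695 = 0.00281; Haaland gives 1/√f = -1.8 log₁₀[0.000345+0.000297] = 5.747, so f = 0.03027.
ΔP = f(L/D_h)(ρV²/2) = 0.03027·23.33/0.05695·12.15 = 150.7 Pa.

ΔP ≈ 150.7 Pa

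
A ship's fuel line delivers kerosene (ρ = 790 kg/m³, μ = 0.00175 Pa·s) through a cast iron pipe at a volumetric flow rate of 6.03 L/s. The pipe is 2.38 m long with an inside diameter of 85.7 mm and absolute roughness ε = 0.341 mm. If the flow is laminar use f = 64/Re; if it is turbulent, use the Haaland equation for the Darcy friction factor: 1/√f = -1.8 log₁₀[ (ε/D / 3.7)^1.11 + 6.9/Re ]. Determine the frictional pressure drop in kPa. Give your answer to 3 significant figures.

Q = 6.03 L/s = 6.03/1000 = 0.00603 m³/s.
Cross-sectional area A = πD²/4 = π(0.0857)²/4 = 0.005768 m²; mean velocity V = Q/A = 0.00603/0.005768 = 1.045 m/s.
Reynolds number Re = ρVD/μ = 790 · 1.045 · 0.0857 / 0.00175 = 4.044e+04.
Re > 4000 → turbulent. Relative roughness ε/D = 0.000341/0.0857 = 0.00398. Haaland: 1/√f = -1.8 log₁₀[(0.00398/3.7)^1.11 + 6.9/4.044e+04] = -1.8 log₁₀[0.000507 + 0.000171] = 5.704, so f = 0.03073.
Darcy-Weisbach: ΔP = f(L/D)(ρV²/2) = 0.03073·(2.38/0.0857)·(790·1.045²/2) = 0.03073·27.77·431.6 = 368.4 Pa.
ΔP = 368.4 Pa = 0.368 kPa.

ΔP ≈ 0.368 kPa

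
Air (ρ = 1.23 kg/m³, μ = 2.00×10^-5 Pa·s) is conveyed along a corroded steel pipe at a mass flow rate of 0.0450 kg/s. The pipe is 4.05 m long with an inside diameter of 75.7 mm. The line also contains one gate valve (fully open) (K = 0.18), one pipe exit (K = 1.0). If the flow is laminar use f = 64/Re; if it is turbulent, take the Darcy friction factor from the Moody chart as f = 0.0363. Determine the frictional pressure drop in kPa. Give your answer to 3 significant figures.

ΔP ≈ 0.127 kPa

A = πD²/4 = π(0.0757)²/4 = 0.004501 m²; mean velocity V = ṁ/(ρA) = 0.045/(1.23 · 0.004501) = 8.129 m/s.
Reynolds number Re = ρVD/μ = 1.23 · 8.129 · 0.0757 / 2e-05 = 3.784e+04.
Re > 4000 → turbulent; use the Moody-chart value f = 0.0363.
Total minor-loss coefficient ΣK = 1·0.18 + 1·1 = 1.18.
ΔP = [f·L/D + ΣK]·(ρV²/2) = [0.0363·4.05/0.0757 + 1.18]·(1.23·8.129²/2) = [1.942 + 1.18]·40.64 = 126.9 Pa.
ΔP = 126.9 Pa = 0.127 kPa.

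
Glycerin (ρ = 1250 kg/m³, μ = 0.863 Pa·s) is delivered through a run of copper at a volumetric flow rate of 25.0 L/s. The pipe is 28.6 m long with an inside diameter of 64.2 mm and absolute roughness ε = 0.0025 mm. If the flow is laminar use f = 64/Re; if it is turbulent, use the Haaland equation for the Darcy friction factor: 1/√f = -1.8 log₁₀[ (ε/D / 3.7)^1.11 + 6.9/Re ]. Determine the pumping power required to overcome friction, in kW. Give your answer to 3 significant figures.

P ≈ 37.0 kW

Q = 25.0 L/s = 25.0/1000 = 0.025 m³/s.
Cross-sectional area A = πD²/4 = π(0.0642)²/4 = 0.003237 m²; mean velocity V = Q/A = 0.025/0.003237 = 7.723 m/s.
Reynolds number Re = ρVD/μ = 1250 · 7.723 · 0.0642 / 0.863 = 718.1.
Re < 2300 → laminar flow, so f = 64/Re = 64/718.1 = 0.08912 (the turbulent correlation is not needed).
Darcy-Weisbach: ΔP = f(L/D)(ρV²/2) = 0.08912·(28.6/0.0642)·(1250·7.723²/2) = 0.08912·445.5·3.728e+04 = 1.48e+06 Pa.
Pumping power P = QΔP = 0.025·1.48e+06 = 37000 W = 37.0 kW.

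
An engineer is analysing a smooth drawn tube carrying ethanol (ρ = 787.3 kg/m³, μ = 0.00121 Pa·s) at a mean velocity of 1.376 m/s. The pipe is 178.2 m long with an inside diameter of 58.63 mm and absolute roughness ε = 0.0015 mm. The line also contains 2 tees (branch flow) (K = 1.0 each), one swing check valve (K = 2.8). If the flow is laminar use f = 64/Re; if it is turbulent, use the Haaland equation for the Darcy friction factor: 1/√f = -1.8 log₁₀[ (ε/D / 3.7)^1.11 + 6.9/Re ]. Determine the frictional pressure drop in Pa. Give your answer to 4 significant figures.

Reynolds number Re = ρVD/μ = 787.3 · 1.376 · 0.05863 / 0.00121 = 5.249e+04.
Re > 4000 → turbulent. Relative roughness ε/D = 1.5e-06/0.05863 = 2.56e-05. Haaland: 1/√f = -1.8 log₁₀[(2.56e-05/3.7)^1.11 + 6.9/5.249e+04] = -1.8 log₁₀[1.87e-06 + 0.000131] = 6.975, so f = 0.02055.
Total minor-loss coefficient ΣK = 2·1 + 1·2.8 = 4.8.
ΔP = [f·L/D + ΣK]·(ρV²/2) = [0.02055·178.2/0.05863 + 4.8]·(787.3·1.376²/2) = [62.47 + 4.8]·745.3 = 5.014e+04 Pa.

ΔP ≈ 50140 Pa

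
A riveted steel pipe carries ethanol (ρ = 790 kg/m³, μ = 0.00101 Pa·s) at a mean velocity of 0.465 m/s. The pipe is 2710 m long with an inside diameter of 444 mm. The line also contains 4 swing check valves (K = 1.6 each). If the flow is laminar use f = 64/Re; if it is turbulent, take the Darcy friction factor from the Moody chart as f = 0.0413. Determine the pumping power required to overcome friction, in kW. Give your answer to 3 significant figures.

Reynolds number Re = ρVD/μ = 790 · 0.465 · 0.444 / 0.00101 = 1.615e+05.
Re > 4000 → turbulent; use the Moody-chart value f = 0.0413.
Total minor-loss coefficient ΣK = 4·1.6 = 6.4.
ΔP = [f·L/D + ΣK]·(ρV²/2) = [0.0413·2710/0.444 + 6.4]·(790·0.465²/2) = [252.1 + 6.4]·85.41 = 2.208e+04 Pa.
Q = V·A = 0.465·0.1548 = 0.072 m³/s.
Pumping power P = QΔP = 0.072·2.208e+04 = 1589 W = 1.59 kW.

P ≈ 1.59 kW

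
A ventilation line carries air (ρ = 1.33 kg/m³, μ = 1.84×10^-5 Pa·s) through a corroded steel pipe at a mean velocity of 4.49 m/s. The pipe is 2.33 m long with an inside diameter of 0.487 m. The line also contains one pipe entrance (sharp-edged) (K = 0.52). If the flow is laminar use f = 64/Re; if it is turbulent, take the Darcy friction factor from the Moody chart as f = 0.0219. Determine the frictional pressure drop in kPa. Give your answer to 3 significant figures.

Reynolds number Re = ρVD/μ = 1.33 · 4.49 · 0.487 / 1.84e-05 = 1.581e+05.
Re > 4000 → turbulent; use the Moody-chart value f = 0.0219.
Total minor-loss coefficient ΣK = 1·0.52 = 0.52.
ΔP = [f·L/D + ΣK]·(ρV²/2) = [0.0219·2.33/0.487 + 0.52]·(1.33·4.49²/2) = [0.1048 + 0.52]·13.41 = 8.376 Pa.
ΔP = 8.376 Pa = 0.00838 kPa.

ΔP ≈ 0.00838 kPa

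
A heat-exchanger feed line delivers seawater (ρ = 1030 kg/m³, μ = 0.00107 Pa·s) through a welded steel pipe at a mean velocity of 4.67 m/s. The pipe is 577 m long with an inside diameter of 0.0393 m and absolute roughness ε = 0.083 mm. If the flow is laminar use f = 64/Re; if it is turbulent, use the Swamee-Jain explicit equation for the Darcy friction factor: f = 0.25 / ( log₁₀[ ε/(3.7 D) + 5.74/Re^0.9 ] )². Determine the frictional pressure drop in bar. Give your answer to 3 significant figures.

ΔP ≈ 41.1 bar

Reynolds number Re = ρVD/μ = 1030 · 4.67 · 0.0393 / 0.00107 = 1.767e+05.
Re > 4000 → turbulent. Relative roughness ε/D = 8.3e-05/0.0393 = 0.00211. Swamee-Jain: f = 0.25/(log₁₀[0.00211/3.7 + 5.74/1.767e+05^0.9])² = 0.25/(log₁₀[0.000571 + 0.000109])² = 0.25/(-3.168)² = 0.02491.
Darcy-Weisbach: ΔP = f(L/D)(ρV²/2) = 0.02491·(577/0.0393)·(1030·4.67²/2) = 0.02491·1.468e+04·1.123e+04 = 4.108e+06 Pa.
ΔP = 4.108e+06 Pa = 41.1 bar.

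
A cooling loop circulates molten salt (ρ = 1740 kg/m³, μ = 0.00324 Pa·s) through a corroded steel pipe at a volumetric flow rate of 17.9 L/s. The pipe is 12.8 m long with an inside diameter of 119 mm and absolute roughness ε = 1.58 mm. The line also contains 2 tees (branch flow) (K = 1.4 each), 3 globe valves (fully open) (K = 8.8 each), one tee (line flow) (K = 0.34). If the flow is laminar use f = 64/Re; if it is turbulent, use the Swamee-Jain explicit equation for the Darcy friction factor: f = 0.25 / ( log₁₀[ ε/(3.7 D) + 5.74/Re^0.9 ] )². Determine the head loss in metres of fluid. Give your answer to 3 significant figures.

Q = 17.9 L/s = 17.9/1000 = 0.0179 m³/s.
Cross-sectional area A = πD²/4 = π(0.119)²/4 = 0.01112 m²; mean velocity V = Q/A = 0.0179/0.01112 = 1.609 m/s.
Reynolds number Re = ρVD/μ = 1740 · 1.609 · 0.119 / 0.00324 = 1.029e+05.
Re > 4000 → turbulent. Relative roughness ε/D = 0.00158/0.119 = 0.0133. Swamee-Jain: f = 0.25/(log₁₀[0.0133/3.7 + 5.74/1.029e+05^0.9])² = 0.25/(log₁₀[0.00359 + 0.000177])² = 0.25/(-2.424)² = 0.04254.
Total minor-loss coefficient ΣK = 2·1.4 + 3·8.8 + 1·0.34 = 29.5.
ΔP = [f·L/D + ΣK]·(ρV²/2) = [0.04254·12.8/0.119 + 29.5]·(1740·1.609²/2) = [4.576 + 29.5]·2254 = 7.688e+04 Pa.
Head loss h_f = ΔP/(ρg) = 7.688e+04/(1740·9.81) = 4.50 m.

h_f ≈ 4.50 m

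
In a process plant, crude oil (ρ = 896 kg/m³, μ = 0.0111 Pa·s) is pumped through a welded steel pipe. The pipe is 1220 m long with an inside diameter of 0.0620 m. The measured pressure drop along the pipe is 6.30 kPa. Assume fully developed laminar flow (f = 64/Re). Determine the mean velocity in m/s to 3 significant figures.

For laminar flow, f = 64/Re with Re = ρVD/μ, so Darcy-Weisbach reduces to ΔP = 32μLV/D². Solving for V: V = ΔP·D²/(32μL) = 6300·(0.062)²/(32·0.0111·1220) = 0.05588 m/s.
Check: Re = ρVD/μ = 896·0.05588·0.062/0.0111 = 279.7 < 2300, so the laminar assumption holds.

V ≈ 0.0559 m/s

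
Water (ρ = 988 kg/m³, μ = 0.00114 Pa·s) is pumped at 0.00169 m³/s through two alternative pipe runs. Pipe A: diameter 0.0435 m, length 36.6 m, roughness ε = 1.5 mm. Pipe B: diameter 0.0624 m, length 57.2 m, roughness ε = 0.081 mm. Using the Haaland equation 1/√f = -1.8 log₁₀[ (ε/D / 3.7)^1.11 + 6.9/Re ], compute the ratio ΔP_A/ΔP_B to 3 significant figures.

ΔP_A/ΔP_B ≈ 9.07

Pipe A: V = Q/A = 0.00169/0.001486 = 1.137 m/s; Re = 4.287e+04; ε/D = 0.0345; Haaland → f = 0.06142; ΔP_A = f(L/D)(ρV²/2) = 3.301e+04 Pa.
Pipe B: V = Q/A = 0.00169/0.003058 = 0.5526 m/s; Re = 2.989e+04; ε/D = 0.0013; Haaland → f = 0.02633; ΔP_B = f(L/D)(ρV²/2) = 3642 Pa.
ΔP_A/ΔP_B = 3.301e+04/3642 = 9.07.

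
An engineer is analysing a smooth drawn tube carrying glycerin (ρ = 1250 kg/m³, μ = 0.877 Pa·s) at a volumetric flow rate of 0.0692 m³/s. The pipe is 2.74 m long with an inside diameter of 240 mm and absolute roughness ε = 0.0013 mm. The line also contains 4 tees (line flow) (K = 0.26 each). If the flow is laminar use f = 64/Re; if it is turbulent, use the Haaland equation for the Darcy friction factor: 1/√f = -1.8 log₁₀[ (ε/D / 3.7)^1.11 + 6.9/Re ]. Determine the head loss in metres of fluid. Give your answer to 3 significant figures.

Cross-sectional area A = πD²/4 = π(0.24)²/4 = 0.04524 m²; mean velocity V = Q/A = 0.0692/0.04524 = 1.53 m/s.
Reynolds number Re = ρVD/μ = 1250 · 1.53 · 0.24 / 0.877 = 523.3.
Re < 2300 → laminar flow, so f = 64/Re = 64/523.3 = 0.1223 (the turbulent correlation is not needed).
Total minor-loss coefficient ΣK = 4·0.26 = 1.04.
ΔP = [f·L/D + ΣK]·(ρV²/2) = [0.1223·2.74/0.24 + 1.04]·(1250·1.53²/2) = [1.396 + 1.04]·1462 = 3563 Pa.
Head loss h_f = ΔP/(ρg) = 3563/(1250·9.81) = 0.291 m.

h_f ≈ 0.291 m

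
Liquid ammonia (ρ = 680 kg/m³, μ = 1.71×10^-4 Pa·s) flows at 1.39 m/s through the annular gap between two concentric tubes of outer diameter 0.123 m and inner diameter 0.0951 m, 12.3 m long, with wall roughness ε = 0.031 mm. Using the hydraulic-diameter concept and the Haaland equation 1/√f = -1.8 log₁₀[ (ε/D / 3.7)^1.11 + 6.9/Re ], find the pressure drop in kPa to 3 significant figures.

Hydraulic diameter D_h = 4A/P = D_o - D_i = 0.123 - 0.0951 = 0.0279 m.
Re = ρVD_h/μ = 680·1.39·0.0279/0.000171 = 1.542e+05.
ε/D_h = 3.1e-05/0.0279 = 0.00111; Haaland gives 1/√f = -1.8 log₁₀[0.000123+4.47e-05] = 6.795, so f = 0.02166.
ΔP = f(L/D_h)(ρV²/2) = 0.02166·12.3/0.0279·656.9 = 6272 Pa.
ΔP = 6.27 kPa.

ΔP ≈ 6.27 kPa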